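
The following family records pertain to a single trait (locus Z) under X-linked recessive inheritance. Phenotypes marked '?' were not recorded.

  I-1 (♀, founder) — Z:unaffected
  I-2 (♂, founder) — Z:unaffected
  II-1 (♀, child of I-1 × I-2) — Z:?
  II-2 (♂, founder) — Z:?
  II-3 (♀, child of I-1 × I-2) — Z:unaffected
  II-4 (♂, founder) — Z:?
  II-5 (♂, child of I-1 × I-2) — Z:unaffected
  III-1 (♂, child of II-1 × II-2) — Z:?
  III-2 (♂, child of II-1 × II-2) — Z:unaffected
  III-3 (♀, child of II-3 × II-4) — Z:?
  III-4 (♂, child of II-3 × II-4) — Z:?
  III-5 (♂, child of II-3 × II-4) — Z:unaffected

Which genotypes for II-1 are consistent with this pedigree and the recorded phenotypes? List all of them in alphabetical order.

II-1 ∈ {X^ZX^Z, X^ZX^z}

Z/I-1 un ·: X^ZX^Z|X^ZX^z
Z/I-2 un ·: X^ZY
Z/II-1 ? I-1×I-2: X^ZX^Z|X^ZX^z
Z/II-2 ? ·: X^ZY|X^zY
Z/II-3 un I-1×I-2: X^ZX^Z|X^ZX^z
Z/II-4 ? ·: X^ZY|X^zY
Z/II-5 un I-1×I-2: X^ZY
Z/III-1 ? II-1×II-2: X^ZY|X^zY
Z/III-2 un II-1×II-2: X^ZY
Z/III-3 ? II-3×II-4: X^ZX^Z|X^ZX^z|X^zX^z
Z/III-4 ? II-3×II-4: X^ZY|X^zY
Z/III-5 un II-3×II-4: X^ZY
⇒ Z over [I-1,I-2,II-1,II-2,II-3,II-4,II-5,III-1,III-2,III-3,III-4,III-5]: 64 consistent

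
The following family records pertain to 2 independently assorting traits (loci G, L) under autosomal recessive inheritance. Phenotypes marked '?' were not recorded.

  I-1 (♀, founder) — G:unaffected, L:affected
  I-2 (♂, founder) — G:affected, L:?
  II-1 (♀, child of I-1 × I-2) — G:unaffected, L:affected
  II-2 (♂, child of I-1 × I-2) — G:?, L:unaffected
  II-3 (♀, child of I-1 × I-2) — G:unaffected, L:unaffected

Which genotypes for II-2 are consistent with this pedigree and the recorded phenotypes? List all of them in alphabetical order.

II-2 ∈ {Gg Ll, gg Ll}

G/I-1 un ·: GG|Gg
G/I-2 aff ·: gg
G/II-1 un I-1×I-2: Gg
G/II-2 ? I-1×I-2: Gg|gg
G/II-3 un I-1×I-2: Gg
⇒ G over [I-1,I-2,II-1,II-2,II-3]: 3 consistent
L/I-1 aff ·: ll
L/I-2 ? ·: Ll
L/II-1 aff I-1×I-2: ll
L/II-2 un I-1×I-2: Ll
L/II-3 un I-1×I-2: Ll
⇒ L over [I-1,I-2,II-1,II-2,II-3]: 1 consistent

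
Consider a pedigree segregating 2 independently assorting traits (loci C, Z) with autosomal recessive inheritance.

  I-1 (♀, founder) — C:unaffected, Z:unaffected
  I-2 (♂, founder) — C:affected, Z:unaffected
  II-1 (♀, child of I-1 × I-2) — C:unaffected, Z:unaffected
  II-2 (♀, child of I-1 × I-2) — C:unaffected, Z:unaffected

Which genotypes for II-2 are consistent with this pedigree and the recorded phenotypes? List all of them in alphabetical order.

C/I-1 un ·: CC|Cc
C/I-2 aff ·: cc
C/II-1 un I-1×I-2: Cc
C/II-2 un I-1×I-2: Cc
⇒ C over [I-1,I-2,II-1,II-2]: 2 consistent
Z/I-1 un ·: ZZ|Zz
Z/I-2 un ·: ZZ|Zz
Z/II-1 un I-1×I-2: ZZ|Zz
Z/II-2 un I-1×I-2: ZZ|Zz
⇒ Z over [I-1,I-2,II-1,II-2]: 13 consistent

II-2 ∈ {Cc ZZ, Cc Zz}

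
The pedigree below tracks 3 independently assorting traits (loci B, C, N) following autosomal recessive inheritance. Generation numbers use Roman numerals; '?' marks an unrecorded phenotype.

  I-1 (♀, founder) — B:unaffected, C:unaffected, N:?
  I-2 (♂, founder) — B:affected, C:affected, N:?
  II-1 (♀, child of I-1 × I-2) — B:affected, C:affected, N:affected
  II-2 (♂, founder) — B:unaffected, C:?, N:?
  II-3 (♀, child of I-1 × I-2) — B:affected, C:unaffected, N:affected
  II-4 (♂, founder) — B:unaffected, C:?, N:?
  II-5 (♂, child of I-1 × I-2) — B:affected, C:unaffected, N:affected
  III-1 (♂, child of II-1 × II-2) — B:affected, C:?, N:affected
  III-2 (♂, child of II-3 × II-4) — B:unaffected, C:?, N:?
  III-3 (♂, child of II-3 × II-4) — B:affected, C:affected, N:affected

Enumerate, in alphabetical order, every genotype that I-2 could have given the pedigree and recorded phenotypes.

B/I-1 un ·: Bb
B/I-2 aff ·: bb
B/II-1 aff I-1×I-2: bb
B/II-2 un ·: Bb
B/II-3 aff I-1×I-2: bb
B/II-4 un ·: Bb
B/II-5 aff I-1×I-2: bb
B/III-1 aff II-1×II-2: bb
B/III-2 un II-3×II-4: Bb
B/III-3 aff II-3×II-4: bb
⇒ B over [I-1,I-2,II-1,II-2,II-3,II-4,II-5,III-1,III-2,III-3]: 1 consistent
C/I-1 un ·: Cc
C/I-2 aff ·: cc
C/II-1 aff I-1×I-2: cc
C/II-2 ? ·: CC|Cc|cc
C/II-3 un I-1×I-2: Cc
C/II-4 ? ·: Cc|cc
C/II-5 un I-1×I-2: Cc
C/III-1 ? II-1×II-2: Cc|cc
C/III-2 ? II-3×II-4: CC|Cc|cc
C/III-3 aff II-3×II-4: cc
⇒ C over [I-1,I-2,II-1,II-2,II-3,II-4,II-5,III-1,III-2,III-3]: 20 consistent
N/I-1 ? ·: Nn|nn
N/I-2 ? ·: Nn|nn
N/II-1 aff I-1×I-2: nn
N/II-2 ? ·: Nn|nn
N/II-3 aff I-1×I-2: nn
N/II-4 ? ·: Nn|nn
N/II-5 aff I-1×I-2: nn
N/III-1 aff II-1×II-2: nn
N/III-2 ? II-3×II-4: Nn|nn
N/III-3 aff II-3×II-4: nn
⇒ N over [I-1,I-2,II-1,II-2,II-3,II-4,II-5,III-1,III-2,III-3]: 24 consistent

I-2 ∈ {bb cc Nn, bb cc nn}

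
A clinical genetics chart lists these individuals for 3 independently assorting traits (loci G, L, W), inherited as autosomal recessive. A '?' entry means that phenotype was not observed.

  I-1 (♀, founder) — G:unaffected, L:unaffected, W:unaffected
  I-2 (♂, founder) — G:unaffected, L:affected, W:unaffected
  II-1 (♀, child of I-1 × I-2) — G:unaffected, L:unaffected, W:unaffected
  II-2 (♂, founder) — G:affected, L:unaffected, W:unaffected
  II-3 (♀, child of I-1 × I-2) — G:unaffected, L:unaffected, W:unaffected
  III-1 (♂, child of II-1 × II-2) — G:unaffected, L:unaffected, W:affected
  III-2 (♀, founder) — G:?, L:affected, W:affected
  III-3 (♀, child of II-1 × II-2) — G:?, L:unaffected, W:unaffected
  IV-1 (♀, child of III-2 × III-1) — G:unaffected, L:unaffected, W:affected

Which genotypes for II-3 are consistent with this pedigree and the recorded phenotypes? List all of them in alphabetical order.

G/I-1 un ·: GG|Gg
G/I-2 un ·: GG|Gg
G/II-1 un I-1×I-2: GG|Gg
G/II-2 aff ·: gg
G/II-3 un I-1×I-2: GG|Gg
G/III-1 un II-1×II-2: Gg
G/III-2 ? ·: GG|Gg|gg
G/III-3 ? II-1×II-2: Gg|gg
G/IV-1 un III-2×III-1: GG|Gg
⇒ G over [I-1,I-2,II-1,II-2,II-3,III-1,III-2,III-3,IV-1]: 95 consistent
L/I-1 un ·: LL|Ll
L/I-2 aff ·: ll
L/II-1 un I-1×I-2: Ll
L/II-2 un ·: LL|Ll
L/II-3 un I-1×I-2: Ll
L/III-1 un II-1×II-2: LL|Ll
L/III-2 aff ·: ll
L/III-3 un II-1×II-2: LL|Ll
L/IV-1 un III-2×III-1: Ll
⇒ L over [I-1,I-2,II-1,II-2,II-3,III-1,III-2,III-3,IV-1]: 16 consistent
W/I-1 un ·: WW|Ww
W/I-2 un ·: WW|Ww
W/II-1 un I-1×I-2: Ww
W/II-2 un ·: Ww
W/II-3 un I-1×I-2: WW|Ww
W/III-1 aff II-1×II-2: ww
W/III-2 aff ·: ww
W/III-3 un II-1×II-2: WW|Ww
W/IV-1 aff III-2×III-1: ww
⇒ W over [I-1,I-2,II-1,II-2,II-3,III-1,III-2,III-3,IV-1]: 12 consistent

II-3 ∈ {GG Ll WW, GG Ll Ww, Gg Ll WW, Gg Ll Ww}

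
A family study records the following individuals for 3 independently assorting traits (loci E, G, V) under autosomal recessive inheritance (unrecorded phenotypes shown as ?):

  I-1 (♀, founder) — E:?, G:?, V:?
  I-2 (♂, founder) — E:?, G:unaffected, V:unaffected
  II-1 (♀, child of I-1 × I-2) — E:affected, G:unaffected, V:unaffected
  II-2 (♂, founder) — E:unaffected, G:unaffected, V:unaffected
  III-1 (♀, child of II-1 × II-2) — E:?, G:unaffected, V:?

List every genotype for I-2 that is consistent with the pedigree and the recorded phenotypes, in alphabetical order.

E/I-1 ? ·: Ee|ee
E/I-2 ? ·: Ee|ee
E/II-1 aff I-1×I-2: ee
E/II-2 un ·: EE|Ee
E/III-1 ? II-1×II-2: Ee|ee
⇒ E over [I-1,I-2,II-1,II-2,III-1]: 12 consistent
G/I-1 ? ·: GG|Gg|gg
G/I-2 un ·: GG|Gg
G/II-1 un I-1×I-2: GG|Gg
G/II-2 un ·: GG|Gg
G/III-1 un II-1×II-2: GG|Gg
⇒ G over [I-1,I-2,II-1,II-2,III-1]: 32 consistent
V/I-1 ? ·: VV|Vv|vv
V/I-2 un ·: VV|Vv
V/II-1 un I-1×I-2: VV|Vv
V/II-2 un ·: VV|Vv
V/III-1 ? II-1×II-2: VV|Vv|vv
⇒ V over [I-1,I-2,II-1,II-2,III-1]: 37 consistent

I-2 ∈ {Ee GG VV, Ee GG Vv, Ee Gg VV, Ee Gg Vv, ee GG VV, ee GG Vv, ee Gg VV, ee Gg Vv}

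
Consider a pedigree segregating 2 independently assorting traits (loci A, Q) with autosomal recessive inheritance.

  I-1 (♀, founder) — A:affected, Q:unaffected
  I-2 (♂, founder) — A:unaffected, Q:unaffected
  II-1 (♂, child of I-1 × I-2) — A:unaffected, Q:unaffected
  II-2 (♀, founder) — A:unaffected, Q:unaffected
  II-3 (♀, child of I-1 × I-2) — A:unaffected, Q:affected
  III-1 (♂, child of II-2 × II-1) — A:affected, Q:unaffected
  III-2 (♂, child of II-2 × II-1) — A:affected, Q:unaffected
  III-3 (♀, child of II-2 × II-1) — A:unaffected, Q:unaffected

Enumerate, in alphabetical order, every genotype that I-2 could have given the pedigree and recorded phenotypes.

A/I-1 aff ·: aa
A/I-2 un ·: AA|Aa
A/II-1 un I-1×I-2: Aa
A/II-2 un ·: Aa
A/II-3 un I-1×I-2: Aa
A/III-1 aff II-2×II-1: aa
A/III-2 aff II-2×II-1: aa
A/III-3 un II-2×II-1: AA|Aa
⇒ A over [I-1,I-2,II-1,II-2,II-3,III-1,III-2,III-3]: 4 consistent
Q/I-1 un ·: Qq
Q/I-2 un ·: Qq
Q/II-1 un I-1×I-2: QQ|Qq
Q/II-2 un ·: QQ|Qq
Q/II-3 aff I-1×I-2: qq
Q/III-1 un II-2×II-1: QQ|Qq
Q/III-2 un II-2×II-1: QQ|Qq
Q/III-3 un II-2×II-1: QQ|Qq
⇒ Q over [I-1,I-2,II-1,II-2,II-3,III-1,III-2,III-3]: 25 consistent

I-2 ∈ {AA Qq, Aa Qq}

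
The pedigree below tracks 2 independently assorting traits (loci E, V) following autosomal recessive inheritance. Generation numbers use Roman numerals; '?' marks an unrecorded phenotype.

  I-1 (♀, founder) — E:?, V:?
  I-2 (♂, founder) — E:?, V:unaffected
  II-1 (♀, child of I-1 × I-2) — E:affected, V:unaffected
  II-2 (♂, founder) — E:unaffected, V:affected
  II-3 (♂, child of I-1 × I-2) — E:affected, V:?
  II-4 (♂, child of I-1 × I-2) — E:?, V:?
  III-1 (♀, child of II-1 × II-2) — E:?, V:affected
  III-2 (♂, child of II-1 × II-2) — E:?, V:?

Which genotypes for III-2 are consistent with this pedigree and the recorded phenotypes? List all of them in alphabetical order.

III-2 ∈ {Ee Vv, Ee vv, ee Vv, ee vv}

E/I-1 ? ·: Ee|ee
E/I-2 ? ·: Ee|ee
E/II-1 aff I-1×I-2: ee
E/II-2 un ·: EE|Ee
E/II-3 aff I-1×I-2: ee
E/II-4 ? I-1×I-2: EE|Ee|ee
E/III-1 ? II-1×II-2: Ee|ee
E/III-2 ? II-1×II-2: Ee|ee
⇒ E over [I-1,I-2,II-1,II-2,II-3,II-4,III-1,III-2]: 40 consistent
V/I-1 ? ·: VV|Vv|vv
V/I-2 un ·: VV|Vv
V/II-1 un I-1×I-2: Vv
V/II-2 aff ·: vv
V/II-3 ? I-1×I-2: VV|Vv|vv
V/II-4 ? I-1×I-2: VV|Vv|vv
V/III-1 aff II-1×II-2: vv
V/III-2 ? II-1×II-2: Vv|vv
⇒ V over [I-1,I-2,II-1,II-2,II-3,II-4,III-1,III-2]: 44 consistent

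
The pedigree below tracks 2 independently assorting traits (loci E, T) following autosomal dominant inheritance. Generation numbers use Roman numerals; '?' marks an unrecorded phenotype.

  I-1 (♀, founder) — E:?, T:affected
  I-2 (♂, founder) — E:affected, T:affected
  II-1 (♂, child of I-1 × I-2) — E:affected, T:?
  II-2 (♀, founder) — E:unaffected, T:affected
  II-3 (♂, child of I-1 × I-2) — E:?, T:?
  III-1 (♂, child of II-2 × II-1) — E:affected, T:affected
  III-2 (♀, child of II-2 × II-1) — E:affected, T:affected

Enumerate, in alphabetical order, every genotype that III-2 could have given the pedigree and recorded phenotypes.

III-2 ∈ {Ee TT, Ee Tt}

E/I-1 ? ·: ee|Ee|EE
E/I-2 aff ·: Ee|EE
E/II-1 aff I-1×I-2: Ee|EE
E/II-2 un ·: ee
E/II-3 ? I-1×I-2: ee|Ee|EE
E/III-1 aff II-2×II-1: Ee
E/III-2 aff II-2×II-1: Ee
⇒ E over [I-1,I-2,II-1,II-2,II-3,III-1,III-2]: 18 consistent
T/I-1 aff ·: Tt|TT
T/I-2 aff ·: Tt|TT
T/II-1 ? I-1×I-2: tt|Tt|TT
T/II-2 aff ·: Tt|TT
T/II-3 ? I-1×I-2: tt|Tt|TT
T/III-1 aff II-2×II-1: Tt|TT
T/III-2 aff II-2×II-1: Tt|TT
⇒ T over [I-1,I-2,II-1,II-2,II-3,III-1,III-2]: 102 consistent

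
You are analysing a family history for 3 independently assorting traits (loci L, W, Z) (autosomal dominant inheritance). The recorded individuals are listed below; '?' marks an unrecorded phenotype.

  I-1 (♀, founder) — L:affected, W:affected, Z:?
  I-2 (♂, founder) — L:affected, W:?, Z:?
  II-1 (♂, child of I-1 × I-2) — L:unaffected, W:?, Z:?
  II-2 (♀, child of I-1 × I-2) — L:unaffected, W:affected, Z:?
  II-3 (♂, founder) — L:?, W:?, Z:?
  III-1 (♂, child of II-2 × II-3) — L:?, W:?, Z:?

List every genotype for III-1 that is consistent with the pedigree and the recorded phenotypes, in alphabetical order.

III-1 ∈ {Ll WW ZZ, Ll WW Zz, Ll WW zz, Ll Ww ZZ, Ll Ww Zz, Ll Ww zz, Ll ww ZZ, Ll ww Zz, Ll ww zz, ll WW ZZ, ll WW Zz, ll WW zz, ll Ww ZZ, ll Ww Zz, ll Ww zz, ll ww ZZ, ll ww Zz, ll ww zz}

L/I-1 aff ·: Ll
L/I-2 aff ·: Ll
L/II-1 un I-1×I-2: ll
L/II-2 un I-1×I-2: ll
L/II-3 ? ·: ll|Ll|LL
L/III-1 ? II-2×II-3: ll|Ll
⇒ L over [I-1,I-2,II-1,II-2,II-3,III-1]: 4 consistent
W/I-1 aff ·: Ww|WW
W/I-2 ? ·: ww|Ww|WW
W/II-1 ? I-1×I-2: ww|Ww|WW
W/II-2 aff I-1×I-2: Ww|WW
W/II-3 ? ·: ww|Ww|WW
W/III-1 ? II-2×II-3: ww|Ww|WW
⇒ W over [I-1,I-2,II-1,II-2,II-3,III-1]: 102 consistent
Z/I-1 ? ·: zz|Zz|ZZ
Z/I-2 ? ·: zz|Zz|ZZ
Z/II-1 ? I-1×I-2: zz|Zz|ZZ
Z/II-2 ? I-1×I-2: zz|Zz|ZZ
Z/II-3 ? ·: zz|Zz|ZZ
Z/III-1 ? II-2×II-3: zz|Zz|ZZ
⇒ Z over [I-1,I-2,II-1,II-2,II-3,III-1]: 155 consistent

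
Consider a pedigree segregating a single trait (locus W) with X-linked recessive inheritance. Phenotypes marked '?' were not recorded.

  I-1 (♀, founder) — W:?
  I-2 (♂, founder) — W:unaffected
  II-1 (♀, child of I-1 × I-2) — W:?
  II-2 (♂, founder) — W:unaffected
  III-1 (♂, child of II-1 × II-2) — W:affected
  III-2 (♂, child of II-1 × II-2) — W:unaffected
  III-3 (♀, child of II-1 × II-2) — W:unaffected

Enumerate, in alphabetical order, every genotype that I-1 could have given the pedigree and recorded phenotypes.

I-1 ∈ {X^WX^w, X^wX^w}

W/I-1 ? ·: X^WX^w|X^wX^w
W/I-2 un ·: X^WY
W/II-1 ? I-1×I-2: X^WX^w
W/II-2 un ·: X^WY
W/III-1 aff II-1×II-2: X^wY
W/III-2 un II-1×II-2: X^WY
W/III-3 un II-1×II-2: X^WX^W|X^WX^w
⇒ W over [I-1,I-2,II-1,II-2,III-1,III-2,III-3]: 4 consistent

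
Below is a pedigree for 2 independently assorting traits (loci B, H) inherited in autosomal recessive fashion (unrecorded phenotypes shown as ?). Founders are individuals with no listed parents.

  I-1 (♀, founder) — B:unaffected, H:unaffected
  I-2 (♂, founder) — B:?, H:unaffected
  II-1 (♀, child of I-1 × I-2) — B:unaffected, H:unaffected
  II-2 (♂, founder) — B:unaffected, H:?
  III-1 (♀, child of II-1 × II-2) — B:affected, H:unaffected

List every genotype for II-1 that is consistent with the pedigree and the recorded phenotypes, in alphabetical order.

B/I-1 un ·: BB|Bb
B/I-2 ? ·: BB|Bb|bb
B/II-1 un I-1×I-2: Bb
B/II-2 un ·: Bb
B/III-1 aff II-1×II-2: bb
⇒ B over [I-1,I-2,II-1,II-2,III-1]: 5 consistent
H/I-1 un ·: HH|Hh
H/I-2 un ·: HH|Hh
H/II-1 un I-1×I-2: HH|Hh
H/II-2 ? ·: HH|Hh|hh
H/III-1 un II-1×II-2: HH|Hh
⇒ H over [I-1,I-2,II-1,II-2,III-1]: 31 consistent

II-1 ∈ {Bb HH, Bb Hh}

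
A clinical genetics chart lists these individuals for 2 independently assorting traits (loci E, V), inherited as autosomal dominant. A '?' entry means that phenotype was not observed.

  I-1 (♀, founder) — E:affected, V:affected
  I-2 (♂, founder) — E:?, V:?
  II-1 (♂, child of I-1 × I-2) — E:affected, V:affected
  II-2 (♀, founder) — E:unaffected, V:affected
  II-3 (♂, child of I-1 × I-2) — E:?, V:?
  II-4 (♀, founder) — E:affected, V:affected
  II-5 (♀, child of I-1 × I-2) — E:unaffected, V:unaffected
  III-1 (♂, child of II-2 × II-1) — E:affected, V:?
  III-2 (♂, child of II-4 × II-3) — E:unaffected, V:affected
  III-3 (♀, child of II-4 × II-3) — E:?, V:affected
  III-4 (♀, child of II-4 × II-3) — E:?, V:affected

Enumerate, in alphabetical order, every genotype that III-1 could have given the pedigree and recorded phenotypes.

III-1 ∈ {Ee VV, Ee Vv, Ee vv}

E/I-1 aff ·: Ee
E/I-2 ? ·: ee|Ee
E/II-1 aff I-1×I-2: Ee|EE
E/II-2 un ·: ee
E/II-3 ? I-1×I-2: ee|Ee
E/II-4 aff ·: Ee
E/II-5 un I-1×I-2: ee
E/III-1 aff II-2×II-1: Ee
E/III-2 un II-4×II-3: ee
E/III-3 ? II-4×II-3: ee|Ee|EE
E/III-4 ? II-4×II-3: ee|Ee|EE
⇒ E over [I-1,I-2,II-1,II-2,II-3,II-4,II-5,III-1,III-2,III-3,III-4]: 39 consistent
V/I-1 aff ·: Vv
V/I-2 ? ·: vv|Vv
V/II-1 aff I-1×I-2: Vv|VV
V/II-2 aff ·: Vv|VV
V/II-3 ? I-1×I-2: vv|Vv|VV
V/II-4 aff ·: Vv|VV
V/II-5 un I-1×I-2: vv
V/III-1 ? II-2×II-1: vv|Vv|VV
V/III-2 aff II-4×II-3: Vv|VV
V/III-3 aff II-4×II-3: Vv|VV
V/III-4 aff II-4×II-3: Vv|VV
⇒ V over [I-1,I-2,II-1,II-2,II-3,II-4,II-5,III-1,III-2,III-3,III-4]: 306 consistent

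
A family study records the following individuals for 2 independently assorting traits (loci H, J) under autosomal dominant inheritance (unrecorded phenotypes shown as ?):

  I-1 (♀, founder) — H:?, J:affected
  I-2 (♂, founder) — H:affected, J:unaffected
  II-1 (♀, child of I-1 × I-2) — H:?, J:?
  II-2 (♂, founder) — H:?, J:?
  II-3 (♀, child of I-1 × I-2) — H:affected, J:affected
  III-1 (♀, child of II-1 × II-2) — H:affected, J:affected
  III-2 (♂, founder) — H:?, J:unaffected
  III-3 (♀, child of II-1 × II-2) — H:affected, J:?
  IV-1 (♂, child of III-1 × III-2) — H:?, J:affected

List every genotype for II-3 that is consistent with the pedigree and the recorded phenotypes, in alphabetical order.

H/I-1 ? ·: hh|Hh|HH
H/I-2 aff ·: Hh|HH
H/II-1 ? I-1×I-2: hh|Hh|HH
H/II-2 ? ·: hh|Hh|HH
H/II-3 aff I-1×I-2: Hh|HH
H/III-1 aff II-1×II-2: Hh|HH
H/III-2 ? ·: hh|Hh|HH
H/III-3 aff II-1×II-2: Hh|HH
H/IV-1 ? III-1×III-2: hh|Hh|HH
⇒ H over [I-1,I-2,II-1,II-2,II-3,III-1,III-2,III-3,IV-1]: 681 consistent
J/I-1 aff ·: Jj|JJ
J/I-2 un ·: jj
J/II-1 ? I-1×I-2: jj|Jj
J/II-2 ? ·: jj|Jj|JJ
J/II-3 aff I-1×I-2: Jj
J/III-1 aff II-1×II-2: Jj|JJ
J/III-2 un ·: jj
J/III-3 ? II-1×II-2: jj|Jj|JJ
J/IV-1 aff III-1×III-2: Jj
⇒ J over [I-1,I-2,II-1,II-2,II-3,III-1,III-2,III-3,IV-1]: 27 consistent

II-3 ∈ {HH Jj, Hh Jj}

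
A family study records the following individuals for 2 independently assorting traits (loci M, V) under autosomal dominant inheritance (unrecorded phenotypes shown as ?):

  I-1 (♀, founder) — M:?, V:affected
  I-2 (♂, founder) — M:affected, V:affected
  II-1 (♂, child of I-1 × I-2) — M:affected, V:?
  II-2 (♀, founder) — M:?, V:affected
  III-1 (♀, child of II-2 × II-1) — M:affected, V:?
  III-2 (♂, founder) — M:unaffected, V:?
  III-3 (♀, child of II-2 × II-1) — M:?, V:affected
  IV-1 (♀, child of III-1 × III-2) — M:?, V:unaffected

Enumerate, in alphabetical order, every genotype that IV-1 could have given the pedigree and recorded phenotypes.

M/I-1 ? ·: mm|Mm|MM
M/I-2 aff ·: Mm|MM
M/II-1 aff I-1×I-2: Mm|MM
M/II-2 ? ·: mm|Mm|MM
M/III-1 aff II-2×II-1: Mm|MM
M/III-2 un ·: mm
M/III-3 ? II-2×II-1: mm|Mm|MM
M/IV-1 ? III-1×III-2: mm|Mm
⇒ M over [I-1,I-2,II-1,II-2,III-1,III-2,III-3,IV-1]: 131 consistent
V/I-1 aff ·: Vv|VV
V/I-2 aff ·: Vv|VV
V/II-1 ? I-1×I-2: vv|Vv|VV
V/II-2 aff ·: Vv|VV
V/III-1 ? II-2×II-1: vv|Vv
V/III-2 ? ·: vv|Vv
V/III-3 aff II-2×II-1: Vv|VV
V/IV-1 un III-1×III-2: vv
⇒ V over [I-1,I-2,II-1,II-2,III-1,III-2,III-3,IV-1]: 58 consistent

IV-1 ∈ {Mm vv, mm vv}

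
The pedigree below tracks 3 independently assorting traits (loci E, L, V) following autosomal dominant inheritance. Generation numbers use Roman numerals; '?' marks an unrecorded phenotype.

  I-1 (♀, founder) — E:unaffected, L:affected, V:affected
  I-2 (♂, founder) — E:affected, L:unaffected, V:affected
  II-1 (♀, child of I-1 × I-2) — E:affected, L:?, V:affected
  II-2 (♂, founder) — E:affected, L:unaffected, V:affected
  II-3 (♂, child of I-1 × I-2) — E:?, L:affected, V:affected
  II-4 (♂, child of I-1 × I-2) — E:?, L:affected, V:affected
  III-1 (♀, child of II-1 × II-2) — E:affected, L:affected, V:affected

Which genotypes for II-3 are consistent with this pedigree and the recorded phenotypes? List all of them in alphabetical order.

E/I-1 un ·: ee
E/I-2 aff ·: Ee|EE
E/II-1 aff I-1×I-2: Ee
E/II-2 aff ·: Ee|EE
E/II-3 ? I-1×I-2: ee|Ee
E/II-4 ? I-1×I-2: ee|Ee
E/III-1 aff II-1×II-2: Ee|EE
⇒ E over [I-1,I-2,II-1,II-2,II-3,II-4,III-1]: 20 consistent
L/I-1 aff ·: Ll|LL
L/I-2 un ·: ll
L/II-1 ? I-1×I-2: Ll
L/II-2 un ·: ll
L/II-3 aff I-1×I-2: Ll
L/II-4 aff I-1×I-2: Ll
L/III-1 aff II-1×II-2: Ll
⇒ L over [I-1,I-2,II-1,II-2,II-3,II-4,III-1]: 2 consistent
V/I-1 aff ·: Vv|VV
V/I-2 aff ·: Vv|VV
V/II-1 aff I-1×I-2: Vv|VV
V/II-2 aff ·: Vv|VV
V/II-3 aff I-1×I-2: Vv|VV
V/II-4 aff I-1×I-2: Vv|VV
V/III-1 aff II-1×II-2: Vv|VV
⇒ V over [I-1,I-2,II-1,II-2,II-3,II-4,III-1]: 87 consistent

II-3 ∈ {Ee Ll VV, Ee Ll Vv, ee Ll VV, ee Ll Vv}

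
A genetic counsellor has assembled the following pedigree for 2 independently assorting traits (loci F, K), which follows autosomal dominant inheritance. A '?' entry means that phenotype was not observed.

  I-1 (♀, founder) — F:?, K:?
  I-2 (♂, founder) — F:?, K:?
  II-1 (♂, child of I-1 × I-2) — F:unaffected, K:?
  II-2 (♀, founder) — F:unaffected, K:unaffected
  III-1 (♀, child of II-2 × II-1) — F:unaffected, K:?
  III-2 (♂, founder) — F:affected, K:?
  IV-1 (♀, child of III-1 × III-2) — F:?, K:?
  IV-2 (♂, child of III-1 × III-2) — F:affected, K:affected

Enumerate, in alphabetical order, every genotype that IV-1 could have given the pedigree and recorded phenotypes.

F/I-1 ? ·: ff|Ff
F/I-2 ? ·: ff|Ff
F/II-1 un I-1×I-2: ff
F/II-2 un ·: ff
F/III-1 un II-2×II-1: ff
F/III-2 aff ·: Ff|FF
F/IV-1 ? III-1×III-2: ff|Ff
F/IV-2 aff III-1×III-2: Ff
⇒ F over [I-1,I-2,II-1,II-2,III-1,III-2,IV-1,IV-2]: 12 consistent
K/I-1 ? ·: kk|Kk|KK
K/I-2 ? ·: kk|Kk|KK
K/II-1 ? I-1×I-2: kk|Kk|KK
K/II-2 un ·: kk
K/III-1 ? II-2×II-1: kk|Kk
K/III-2 ? ·: kk|Kk|KK
K/IV-1 ? III-1×III-2: kk|Kk|KK
K/IV-2 aff III-1×III-2: Kk|KK
⇒ K over [I-1,I-2,II-1,II-2,III-1,III-2,IV-1,IV-2]: 165 consistent

IV-1 ∈ {Ff KK, Ff Kk, Ff kk, ff KK, ff Kk, ff kk}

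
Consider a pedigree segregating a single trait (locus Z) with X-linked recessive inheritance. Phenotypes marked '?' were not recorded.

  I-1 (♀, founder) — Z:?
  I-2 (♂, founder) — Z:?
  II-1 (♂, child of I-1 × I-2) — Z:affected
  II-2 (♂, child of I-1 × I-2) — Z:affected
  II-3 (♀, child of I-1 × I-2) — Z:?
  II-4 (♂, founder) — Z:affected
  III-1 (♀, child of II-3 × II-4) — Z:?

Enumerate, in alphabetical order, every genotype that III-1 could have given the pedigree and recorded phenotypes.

Z/I-1 ? ·: X^ZX^z|X^zX^z
Z/I-2 ? ·: X^ZY|X^zY
Z/II-1 aff I-1×I-2: X^zY
Z/II-2 aff I-1×I-2: X^zY
Z/II-3 ? I-1×I-2: X^ZX^Z|X^ZX^z|X^zX^z
Z/II-4 aff ·: X^zY
Z/III-1 ? II-3×II-4: X^ZX^z|X^zX^z
⇒ Z over [I-1,I-2,II-1,II-2,II-3,II-4,III-1]: 9 consistent

III-1 ∈ {X^ZX^z, X^zX^z}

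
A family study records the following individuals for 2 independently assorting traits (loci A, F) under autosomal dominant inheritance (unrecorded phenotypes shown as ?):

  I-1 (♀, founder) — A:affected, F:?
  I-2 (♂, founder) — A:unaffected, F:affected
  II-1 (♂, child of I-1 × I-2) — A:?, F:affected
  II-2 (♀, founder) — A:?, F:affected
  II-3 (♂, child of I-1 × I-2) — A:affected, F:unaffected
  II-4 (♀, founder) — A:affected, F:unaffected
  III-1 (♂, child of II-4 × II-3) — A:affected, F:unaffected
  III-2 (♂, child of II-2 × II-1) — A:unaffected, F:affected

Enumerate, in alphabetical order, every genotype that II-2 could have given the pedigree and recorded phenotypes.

II-2 ∈ {Aa FF, Aa Ff, aa FF, aa Ff}

A/I-1 aff ·: Aa|AA
A/I-2 un ·: aa
A/II-1 ? I-1×I-2: aa|Aa
A/II-2 ? ·: aa|Aa
A/II-3 aff I-1×I-2: Aa
A/II-4 aff ·: Aa|AA
A/III-1 aff II-4×II-3: Aa|AA
A/III-2 un II-2×II-1: aa
⇒ A over [I-1,I-2,II-1,II-2,II-3,II-4,III-1,III-2]: 24 consistent
F/I-1 ? ·: ff|Ff
F/I-2 aff ·: Ff
F/II-1 aff I-1×I-2: Ff|FF
F/II-2 aff ·: Ff|FF
F/II-3 un I-1×I-2: ff
F/II-4 un ·: ff
F/III-1 un II-4×II-3: ff
F/III-2 aff II-2×II-1: Ff|FF
⇒ F over [I-1,I-2,II-1,II-2,II-3,II-4,III-1,III-2]: 11 consistent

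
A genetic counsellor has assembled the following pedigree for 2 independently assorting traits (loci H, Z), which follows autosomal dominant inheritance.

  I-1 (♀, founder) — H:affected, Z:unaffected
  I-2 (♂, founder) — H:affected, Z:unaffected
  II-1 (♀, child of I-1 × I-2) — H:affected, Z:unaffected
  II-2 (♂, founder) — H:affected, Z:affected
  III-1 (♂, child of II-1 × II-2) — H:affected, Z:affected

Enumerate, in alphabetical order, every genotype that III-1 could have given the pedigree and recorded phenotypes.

III-1 ∈ {HH Zz, Hh Zz}

H/I-1 aff ·: Hh|HH
H/I-2 aff ·: Hh|HH
H/II-1 aff I-1×I-2: Hh|HH
H/II-2 aff ·: Hh|HH
H/III-1 aff II-1×II-2: Hh|HH
⇒ H over [I-1,I-2,II-1,II-2,III-1]: 24 consistent
Z/I-1 un ·: zz
Z/I-2 un ·: zz
Z/II-1 un I-1×I-2: zz
Z/II-2 aff ·: Zz|ZZ
Z/III-1 aff II-1×II-2: Zz
⇒ Z over [I-1,I-2,II-1,II-2,III-1]: 2 consistent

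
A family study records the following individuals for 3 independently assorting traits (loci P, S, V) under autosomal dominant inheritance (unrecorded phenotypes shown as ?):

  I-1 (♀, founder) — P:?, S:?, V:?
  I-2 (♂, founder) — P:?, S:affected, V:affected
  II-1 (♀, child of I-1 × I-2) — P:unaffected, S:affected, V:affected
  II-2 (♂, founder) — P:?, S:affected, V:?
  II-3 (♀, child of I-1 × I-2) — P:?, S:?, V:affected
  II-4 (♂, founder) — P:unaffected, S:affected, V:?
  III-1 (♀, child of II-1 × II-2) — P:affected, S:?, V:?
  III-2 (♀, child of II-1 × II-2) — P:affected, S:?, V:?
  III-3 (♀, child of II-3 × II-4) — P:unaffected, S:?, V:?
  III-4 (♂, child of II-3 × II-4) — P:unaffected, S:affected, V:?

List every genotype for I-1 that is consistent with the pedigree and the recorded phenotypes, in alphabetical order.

I-1 ∈ {Pp SS VV, Pp SS Vv, Pp SS vv, Pp Ss VV, Pp Ss Vv, Pp Ss vv, Pp ss VV, Pp ss Vv, Pp ss vv, pp SS VV, pp SS Vv, pp SS vv, pp Ss VV, pp Ss Vv, pp Ss vv, pp ss VV, pp ss Vv, pp ss vv}

P/I-1 ? ·: pp|Pp
P/I-2 ? ·: pp|Pp
P/II-1 un I-1×I-2: pp
P/II-2 ? ·: Pp|PP
P/II-3 ? I-1×I-2: pp|Pp
P/II-4 un ·: pp
P/III-1 aff II-1×II-2: Pp
P/III-2 aff II-1×II-2: Pp
P/III-3 un II-3×II-4: pp
P/III-4 un II-3×II-4: pp
⇒ P over [I-1,I-2,II-1,II-2,II-3,II-4,III-1,III-2,III-3,III-4]: 14 consistent
S/I-1 ? ·: ss|Ss|SS
S/I-2 aff ·: Ss|SS
S/II-1 aff I-1×I-2: Ss|SS
S/II-2 aff ·: Ss|SS
S/II-3 ? I-1×I-2: ss|Ss|SS
S/II-4 aff ·: Ss|SS
S/III-1 ? II-1×II-2: ss|Ss|SS
S/III-2 ? II-1×II-2: ss|Ss|SS
S/III-3 ? II-3×II-4: ss|Ss|SS
S/III-4 aff II-3×II-4: Ss|SS
⇒ S over [I-1,I-2,II-1,II-2,II-3,II-4,III-1,III-2,III-3,III-4]: 1188 consistent
V/I-1 ? ·: vv|Vv|VV
V/I-2 aff ·: Vv|VV
V/II-1 aff I-1×I-2: Vv|VV
V/II-2 ? ·: vv|Vv|VV
V/II-3 aff I-1×I-2: Vv|VV
V/II-4 ? ·: vv|Vv|VV
V/III-1 ? II-1×II-2: vv|Vv|VV
V/III-2 ? II-1×II-2: vv|Vv|VV
V/III-3 ? II-3×II-4: vv|Vv|VV
V/III-4 ? II-3×II-4: vv|Vv|VV
⇒ V over [I-1,I-2,II-1,II-2,II-3,II-4,III-1,III-2,III-3,III-4]: 2201 consistent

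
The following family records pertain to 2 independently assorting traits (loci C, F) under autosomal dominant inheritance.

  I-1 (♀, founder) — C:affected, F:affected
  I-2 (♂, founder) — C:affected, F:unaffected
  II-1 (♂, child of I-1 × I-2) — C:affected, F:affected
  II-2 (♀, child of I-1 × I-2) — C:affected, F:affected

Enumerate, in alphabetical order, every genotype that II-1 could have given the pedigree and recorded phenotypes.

II-1 ∈ {CC Ff, Cc Ff}

C/I-1 aff ·: Cc|CC
C/I-2 aff ·: Cc|CC
C/II-1 aff I-1×I-2: Cc|CC
C/II-2 aff I-1×I-2: Cc|CC
⇒ C over [I-1,I-2,II-1,II-2]: 13 consistent
F/I-1 aff ·: Ff|FF
F/I-2 un ·: ff
F/II-1 aff I-1×I-2: Ff
F/II-2 aff I-1×I-2: Ff
⇒ F over [I-1,I-2,II-1,II-2]: 2 consistent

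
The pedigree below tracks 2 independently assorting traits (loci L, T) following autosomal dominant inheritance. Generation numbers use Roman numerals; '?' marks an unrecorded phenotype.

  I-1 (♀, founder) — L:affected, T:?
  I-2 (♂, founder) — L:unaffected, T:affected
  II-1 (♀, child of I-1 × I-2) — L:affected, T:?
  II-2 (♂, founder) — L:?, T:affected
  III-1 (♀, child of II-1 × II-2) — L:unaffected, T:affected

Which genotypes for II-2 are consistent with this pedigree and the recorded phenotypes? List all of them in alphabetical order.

L/I-1 aff ·: Ll|LL
L/I-2 un ·: ll
L/II-1 aff I-1×I-2: Ll
L/II-2 ? ·: ll|Ll
L/III-1 un II-1×II-2: ll
⇒ L over [I-1,I-2,II-1,II-2,III-1]: 4 consistent
T/I-1 ? ·: tt|Tt|TT
T/I-2 aff ·: Tt|TT
T/II-1 ? I-1×I-2: tt|Tt|TT
T/II-2 aff ·: Tt|TT
T/III-1 aff II-1×II-2: Tt|TT
⇒ T over [I-1,I-2,II-1,II-2,III-1]: 36 consistent

II-2 ∈ {Ll TT, Ll Tt, ll TT, ll Tt}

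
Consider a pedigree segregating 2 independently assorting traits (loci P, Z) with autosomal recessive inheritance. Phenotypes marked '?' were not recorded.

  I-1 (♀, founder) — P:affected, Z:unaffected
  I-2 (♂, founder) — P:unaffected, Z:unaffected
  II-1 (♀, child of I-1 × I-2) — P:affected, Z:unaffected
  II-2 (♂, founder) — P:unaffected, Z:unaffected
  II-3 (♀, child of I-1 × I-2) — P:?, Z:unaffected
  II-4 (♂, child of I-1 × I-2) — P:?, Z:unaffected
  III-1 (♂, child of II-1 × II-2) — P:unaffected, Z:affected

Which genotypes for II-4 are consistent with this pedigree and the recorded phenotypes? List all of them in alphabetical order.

P/I-1 aff ·: pp
P/I-2 un ·: Pp
P/II-1 aff I-1×I-2: pp
P/II-2 un ·: PP|Pp
P/II-3 ? I-1×I-2: Pp|pp
P/II-4 ? I-1×I-2: Pp|pp
P/III-1 un II-1×II-2: Pp
⇒ P over [I-1,I-2,II-1,II-2,II-3,II-4,III-1]: 8 consistent
Z/I-1 un ·: ZZ|Zz
Z/I-2 un ·: ZZ|Zz
Z/II-1 un I-1×I-2: Zz
Z/II-2 un ·: Zz
Z/II-3 un I-1×I-2: ZZ|Zz
Z/II-4 un I-1×I-2: ZZ|Zz
Z/III-1 aff II-1×II-2: zz
⇒ Z over [I-1,I-2,II-1,II-2,II-3,II-4,III-1]: 12 consistent

II-4 ∈ {Pp ZZ, Pp Zz, pp ZZ, pp Zz}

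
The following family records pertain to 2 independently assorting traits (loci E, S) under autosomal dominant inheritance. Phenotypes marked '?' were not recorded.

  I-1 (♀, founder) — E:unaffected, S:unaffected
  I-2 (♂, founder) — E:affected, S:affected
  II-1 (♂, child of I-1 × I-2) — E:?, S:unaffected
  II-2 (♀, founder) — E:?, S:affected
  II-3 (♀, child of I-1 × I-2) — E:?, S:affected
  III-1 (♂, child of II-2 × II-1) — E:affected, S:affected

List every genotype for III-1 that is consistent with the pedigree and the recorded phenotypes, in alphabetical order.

III-1 ∈ {EE Ss, Ee Ss}

E/I-1 un ·: ee
E/I-2 aff ·: Ee|EE
E/II-1 ? I-1×I-2: ee|Ee
E/II-2 ? ·: ee|Ee|EE
E/II-3 ? I-1×I-2: ee|Ee
E/III-1 aff II-2×II-1: Ee|EE
⇒ E over [I-1,I-2,II-1,II-2,II-3,III-1]: 19 consistent
S/I-1 un ·: ss
S/I-2 aff ·: Ss
S/II-1 un I-1×I-2: ss
S/II-2 aff ·: Ss|SS
S/II-3 aff I-1×I-2: Ss
S/III-1 aff II-2×II-1: Ss
⇒ S over [I-1,I-2,II-1,II-2,II-3,III-1]: 2 consistent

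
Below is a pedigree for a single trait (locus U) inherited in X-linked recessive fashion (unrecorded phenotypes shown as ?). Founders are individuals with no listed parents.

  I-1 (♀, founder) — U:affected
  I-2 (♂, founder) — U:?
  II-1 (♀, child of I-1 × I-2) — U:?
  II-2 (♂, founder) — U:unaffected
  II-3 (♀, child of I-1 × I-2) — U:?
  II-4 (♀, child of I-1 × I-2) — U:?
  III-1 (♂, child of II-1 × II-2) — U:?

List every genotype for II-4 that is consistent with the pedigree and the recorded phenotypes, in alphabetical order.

II-4 ∈ {X^UX^u, X^uX^u}

U/I-1 aff ·: X^uX^u
U/I-2 ? ·: X^UY|X^uY
U/II-1 ? I-1×I-2: X^UX^u|X^uX^u
U/II-2 un ·: X^UY
U/II-3 ? I-1×I-2: X^UX^u|X^uX^u
U/II-4 ? I-1×I-2: X^UX^u|X^uX^u
U/III-1 ? II-1×II-2: X^UY|X^uY
⇒ U over [I-1,I-2,II-1,II-2,II-3,II-4,III-1]: 3 consistent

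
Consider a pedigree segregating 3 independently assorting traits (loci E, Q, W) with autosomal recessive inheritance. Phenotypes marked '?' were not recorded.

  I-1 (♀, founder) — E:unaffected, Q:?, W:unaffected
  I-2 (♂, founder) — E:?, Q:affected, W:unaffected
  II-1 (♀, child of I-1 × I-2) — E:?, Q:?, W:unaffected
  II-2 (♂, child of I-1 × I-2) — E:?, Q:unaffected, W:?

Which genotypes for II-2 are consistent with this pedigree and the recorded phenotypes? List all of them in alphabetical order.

E/I-1 un ·: EE|Ee
E/I-2 ? ·: EE|Ee|ee
E/II-1 ? I-1×I-2: EE|Ee|ee
E/II-2 ? I-1×I-2: EE|Ee|ee
⇒ E over [I-1,I-2,II-1,II-2]: 23 consistent
Q/I-1 ? ·: QQ|Qq
Q/I-2 aff ·: qq
Q/II-1 ? I-1×I-2: Qq|qq
Q/II-2 un I-1×I-2: Qq
⇒ Q over [I-1,I-2,II-1,II-2]: 3 consistent
W/I-1 un ·: WW|Ww
W/I-2 un ·: WW|Ww
W/II-1 un I-1×I-2: WW|Ww
W/II-2 ? I-1×I-2: WW|Ww|ww
⇒ W over [I-1,I-2,II-1,II-2]: 15 consistent

II-2 ∈ {EE Qq WW, EE Qq Ww, EE Qq ww, Ee Qq WW, Ee Qq Ww, Ee Qq ww, ee Qq WW, ee Qq Ww, ee Qq ww}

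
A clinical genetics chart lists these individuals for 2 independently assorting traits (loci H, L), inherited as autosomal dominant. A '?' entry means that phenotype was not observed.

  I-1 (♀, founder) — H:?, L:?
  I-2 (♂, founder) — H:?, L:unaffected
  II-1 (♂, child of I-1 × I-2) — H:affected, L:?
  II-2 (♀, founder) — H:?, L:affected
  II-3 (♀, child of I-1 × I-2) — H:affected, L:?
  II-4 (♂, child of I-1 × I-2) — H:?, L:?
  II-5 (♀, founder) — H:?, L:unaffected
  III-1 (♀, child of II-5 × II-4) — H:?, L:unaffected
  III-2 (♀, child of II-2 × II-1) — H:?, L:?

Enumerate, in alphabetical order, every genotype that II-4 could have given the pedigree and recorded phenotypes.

II-4 ∈ {HH Ll, HH ll, Hh Ll, Hh ll, hh Ll, hh ll}

H/I-1 ? ·: hh|Hh|HH
H/I-2 ? ·: hh|Hh|HH
H/II-1 aff I-1×I-2: Hh|HH
H/II-2 ? ·: hh|Hh|HH
H/II-3 aff I-1×I-2: Hh|HH
H/II-4 ? I-1×I-2: hh|Hh|HH
H/II-5 ? ·: hh|Hh|HH
H/III-1 ? II-5×II-4: hh|Hh|HH
H/III-2 ? II-2×II-1: hh|Hh|HH
⇒ H over [I-1,I-2,II-1,II-2,II-3,II-4,II-5,III-1,III-2]: 1082 consistent
L/I-1 ? ·: ll|Ll|LL
L/I-2 un ·: ll
L/II-1 ? I-1×I-2: ll|Ll
L/II-2 aff ·: Ll|LL
L/II-3 ? I-1×I-2: ll|Ll
L/II-4 ? I-1×I-2: ll|Ll
L/II-5 un ·: ll
L/III-1 un II-5×II-4: ll
L/III-2 ? II-2×II-1: ll|Ll|LL
⇒ L over [I-1,I-2,II-1,II-2,II-3,II-4,II-5,III-1,III-2]: 40 consistent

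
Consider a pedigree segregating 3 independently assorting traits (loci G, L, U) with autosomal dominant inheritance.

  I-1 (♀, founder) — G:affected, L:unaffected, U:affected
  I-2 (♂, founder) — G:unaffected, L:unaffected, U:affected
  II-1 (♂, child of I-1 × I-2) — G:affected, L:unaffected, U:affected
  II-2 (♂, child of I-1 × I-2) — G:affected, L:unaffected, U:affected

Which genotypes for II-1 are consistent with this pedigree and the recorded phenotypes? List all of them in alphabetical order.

G/I-1 aff ·: Gg|GG
G/I-2 un ·: gg
G/II-1 aff I-1×I-2: Gg
G/II-2 aff I-1×I-2: Gg
⇒ G over [I-1,I-2,II-1,II-2]: 2 consistent
L/I-1 un ·: ll
L/I-2 un ·: ll
L/II-1 un I-1×I-2: ll
L/II-2 un I-1×I-2: ll
⇒ L over [I-1,I-2,II-1,II-2]: 1 consistent
U/I-1 aff ·: Uu|UU
U/I-2 aff ·: Uu|UU
U/II-1 aff I-1×I-2: Uu|UU
U/II-2 aff I-1×I-2: Uu|UU
⇒ U over [I-1,I-2,II-1,II-2]: 13 consistent

II-1 ∈ {Gg ll UU, Gg ll Uu}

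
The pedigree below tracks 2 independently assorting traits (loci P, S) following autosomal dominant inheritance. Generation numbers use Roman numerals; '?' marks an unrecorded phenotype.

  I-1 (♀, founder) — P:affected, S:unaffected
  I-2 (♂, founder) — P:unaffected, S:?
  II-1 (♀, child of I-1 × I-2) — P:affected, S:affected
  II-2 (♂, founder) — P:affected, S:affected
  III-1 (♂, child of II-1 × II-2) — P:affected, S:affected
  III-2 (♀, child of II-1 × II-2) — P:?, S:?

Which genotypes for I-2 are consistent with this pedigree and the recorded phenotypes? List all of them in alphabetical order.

P/I-1 aff ·: Pp|PP
P/I-2 un ·: pp
P/II-1 aff I-1×I-2: Pp
P/II-2 aff ·: Pp|PP
P/III-1 aff II-1×II-2: Pp|PP
P/III-2 ? II-1×II-2: pp|Pp|PP
⇒ P over [I-1,I-2,II-1,II-2,III-1,III-2]: 20 consistent
S/I-1 un ·: ss
S/I-2 ? ·: Ss|SS
S/II-1 aff I-1×I-2: Ss
S/II-2 aff ·: Ss|SS
S/III-1 aff II-1×II-2: Ss|SS
S/III-2 ? II-1×II-2: ss|Ss|SS
⇒ S over [I-1,I-2,II-1,II-2,III-1,III-2]: 20 consistent

I-2 ∈ {pp SS, pp Ss}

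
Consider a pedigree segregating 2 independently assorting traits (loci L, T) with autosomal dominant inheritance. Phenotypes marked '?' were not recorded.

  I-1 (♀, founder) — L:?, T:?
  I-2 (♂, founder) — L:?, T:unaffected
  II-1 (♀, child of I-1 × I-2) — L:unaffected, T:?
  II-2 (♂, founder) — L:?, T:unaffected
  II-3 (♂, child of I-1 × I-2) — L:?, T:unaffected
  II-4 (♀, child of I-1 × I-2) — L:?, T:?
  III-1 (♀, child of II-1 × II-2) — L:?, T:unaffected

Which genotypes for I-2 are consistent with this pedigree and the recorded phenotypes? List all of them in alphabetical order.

I-2 ∈ {Ll tt, ll tt}

L/I-1 ? ·: ll|Ll
L/I-2 ? ·: ll|Ll
L/II-1 un I-1×I-2: ll
L/II-2 ? ·: ll|Ll|LL
L/II-3 ? I-1×I-2: ll|Ll|LL
L/II-4 ? I-1×I-2: ll|Ll|LL
L/III-1 ? II-1×II-2: ll|Ll
⇒ L over [I-1,I-2,II-1,II-2,II-3,II-4,III-1]: 72 consistent
T/I-1 ? ·: tt|Tt
T/I-2 un ·: tt
T/II-1 ? I-1×I-2: tt|Tt
T/II-2 un ·: tt
T/II-3 un I-1×I-2: tt
T/II-4 ? I-1×I-2: tt|Tt
T/III-1 un II-1×II-2: tt
⇒ T over [I-1,I-2,II-1,II-2,II-3,II-4,III-1]: 5 consistent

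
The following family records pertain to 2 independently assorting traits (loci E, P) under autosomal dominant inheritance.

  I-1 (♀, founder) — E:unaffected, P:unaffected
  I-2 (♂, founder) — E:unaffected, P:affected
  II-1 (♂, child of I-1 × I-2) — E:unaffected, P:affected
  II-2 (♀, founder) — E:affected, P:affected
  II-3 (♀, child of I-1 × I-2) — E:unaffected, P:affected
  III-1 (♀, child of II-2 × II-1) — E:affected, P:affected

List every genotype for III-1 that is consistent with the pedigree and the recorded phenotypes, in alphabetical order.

E/I-1 un ·: ee
E/I-2 un ·: ee
E/II-1 un I-1×I-2: ee
E/II-2 aff ·: Ee|EE
E/II-3 un I-1×I-2: ee
E/III-1 aff II-2×II-1: Ee
⇒ E over [I-1,I-2,II-1,II-2,II-3,III-1]: 2 consistent
P/I-1 un ·: pp
P/I-2 aff ·: Pp|PP
P/II-1 aff I-1×I-2: Pp
P/II-2 aff ·: Pp|PP
P/II-3 aff I-1×I-2: Pp
P/III-1 aff II-2×II-1: Pp|PP
⇒ P over [I-1,I-2,II-1,II-2,II-3,III-1]: 8 consistent

III-1 ∈ {Ee PP, Ee Pp}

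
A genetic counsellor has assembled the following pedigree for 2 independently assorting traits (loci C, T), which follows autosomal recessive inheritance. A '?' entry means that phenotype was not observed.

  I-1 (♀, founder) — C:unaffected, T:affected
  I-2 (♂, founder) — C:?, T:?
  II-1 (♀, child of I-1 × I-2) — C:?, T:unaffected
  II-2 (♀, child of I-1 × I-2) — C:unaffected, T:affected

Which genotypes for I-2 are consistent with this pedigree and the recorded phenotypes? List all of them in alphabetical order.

I-2 ∈ {CC Tt, Cc Tt, cc Tt}

C/I-1 un ·: CC|Cc
C/I-2 ? ·: CC|Cc|cc
C/II-1 ? I-1×I-2: CC|Cc|cc
C/II-2 un I-1×I-2: CC|Cc
⇒ C over [I-1,I-2,II-1,II-2]: 18 consistent
T/I-1 aff ·: tt
T/I-2 ? ·: Tt
T/II-1 un I-1×I-2: Tt
T/II-2 aff I-1×I-2: tt
⇒ T over [I-1,I-2,II-1,II-2]: 1 consistent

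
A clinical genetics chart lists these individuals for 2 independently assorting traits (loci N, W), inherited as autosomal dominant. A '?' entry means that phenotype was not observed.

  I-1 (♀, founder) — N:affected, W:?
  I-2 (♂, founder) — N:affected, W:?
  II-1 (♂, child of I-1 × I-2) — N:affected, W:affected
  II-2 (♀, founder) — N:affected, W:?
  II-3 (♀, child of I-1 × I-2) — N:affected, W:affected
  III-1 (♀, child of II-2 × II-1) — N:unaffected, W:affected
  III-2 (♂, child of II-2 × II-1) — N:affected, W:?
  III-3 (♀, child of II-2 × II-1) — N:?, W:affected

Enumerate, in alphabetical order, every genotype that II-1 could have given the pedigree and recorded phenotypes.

N/I-1 aff ·: Nn|NN
N/I-2 aff ·: Nn|NN
N/II-1 aff I-1×I-2: Nn
N/II-2 aff ·: Nn
N/II-3 aff I-1×I-2: Nn|NN
N/III-1 un II-2×II-1: nn
N/III-2 aff II-2×II-1: Nn|NN
N/III-3 ? II-2×II-1: nn|Nn|NN
⇒ N over [I-1,I-2,II-1,II-2,II-3,III-1,III-2,III-3]: 36 consistent
W/I-1 ? ·: ww|Ww|WW
W/I-2 ? ·: ww|Ww|WW
W/II-1 aff I-1×I-2: Ww|WW
W/II-2 ? ·: ww|Ww|WW
W/II-3 aff I-1×I-2: Ww|WW
W/III-1 aff II-2×II-1: Ww|WW
W/III-2 ? II-2×II-1: ww|Ww|WW
W/III-3 aff II-2×II-1: Ww|WW
⇒ W over [I-1,I-2,II-1,II-2,II-3,III-1,III-2,III-3]: 290 consistent

II-1 ∈ {Nn WW, Nn Ww}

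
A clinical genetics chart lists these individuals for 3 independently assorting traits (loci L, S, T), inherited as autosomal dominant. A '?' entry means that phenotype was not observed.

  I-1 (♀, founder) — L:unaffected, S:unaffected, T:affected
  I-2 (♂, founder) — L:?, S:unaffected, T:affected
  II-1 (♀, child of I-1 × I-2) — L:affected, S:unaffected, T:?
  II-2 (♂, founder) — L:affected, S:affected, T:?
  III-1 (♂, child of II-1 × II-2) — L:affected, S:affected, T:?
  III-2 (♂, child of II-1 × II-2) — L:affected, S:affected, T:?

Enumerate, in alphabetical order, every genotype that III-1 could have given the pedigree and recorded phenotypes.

III-1 ∈ {LL Ss TT, LL Ss Tt, LL Ss tt, Ll Ss TT, Ll Ss Tt, Ll Ss tt}

L/I-1 un ·: ll
L/I-2 ? ·: Ll|LL
L/II-1 aff I-1×I-2: Ll
L/II-2 aff ·: Ll|LL
L/III-1 aff II-1×II-2: Ll|LL
L/III-2 aff II-1×II-2: Ll|LL
⇒ L over [I-1,I-2,II-1,II-2,III-1,III-2]: 16 consistent
S/I-1 un ·: ss
S/I-2 un ·: ss
S/II-1 un I-1×I-2: ss
S/II-2 aff ·: Ss|SS
S/III-1 aff II-1×II-2: Ss
S/III-2 aff II-1×II-2: Ss
⇒ S over [I-1,I-2,II-1,II-2,III-1,III-2]: 2 consistent
T/I-1 aff ·: Tt|TT
T/I-2 aff ·: Tt|TT
T/II-1 ? I-1×I-2: tt|Tt|TT
T/II-2 ? ·: tt|Tt|TT
T/III-1 ? II-1×II-2: tt|Tt|TT
T/III-2 ? II-1×II-2: tt|Tt|TT
⇒ T over [I-1,I-2,II-1,II-2,III-1,III-2]: 81 consistent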